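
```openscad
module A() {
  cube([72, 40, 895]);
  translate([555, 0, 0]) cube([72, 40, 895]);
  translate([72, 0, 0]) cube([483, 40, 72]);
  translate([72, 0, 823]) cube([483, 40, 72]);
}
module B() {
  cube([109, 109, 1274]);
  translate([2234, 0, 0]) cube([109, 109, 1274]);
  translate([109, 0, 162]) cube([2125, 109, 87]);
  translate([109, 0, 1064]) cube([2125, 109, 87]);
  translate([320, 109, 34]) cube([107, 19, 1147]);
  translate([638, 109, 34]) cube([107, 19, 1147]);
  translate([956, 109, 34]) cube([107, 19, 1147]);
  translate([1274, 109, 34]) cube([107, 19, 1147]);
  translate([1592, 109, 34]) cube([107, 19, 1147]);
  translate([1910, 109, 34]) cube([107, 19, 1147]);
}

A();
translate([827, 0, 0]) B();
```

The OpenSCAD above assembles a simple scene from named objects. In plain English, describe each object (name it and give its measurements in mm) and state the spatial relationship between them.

A is a picture frame with a 483×751 mm rectangular opening (x by z) and a uniform 72 mm border on every side. Frame depth is 40 mm along y. It is built from two vertical stiles running the full outside height and two horizontal rails spanning the gap between the stiles.

B is a fence section. Two 109×109 mm posts, 1274 mm tall, stand on the floor with a clear span of 2125 mm between their inner faces. Two horizontal rails of 109×87 mm section span the gap between the posts with their undersides at z = 162 mm and z = 1064 mm, flush with the posts' −y face. 6 pickets, each 107 mm wide, 19 mm thick and 1147 mm tall, are fixed to the +y face of the rails with their bottoms at z = 34 mm, evenly spaced across the span with equal gaps (rounded down to the nearest mm) at the −x end and between each pair — any rounding remainder accumulates at the +x end.

The fence section is on the floor beside the picture frame on its +x side.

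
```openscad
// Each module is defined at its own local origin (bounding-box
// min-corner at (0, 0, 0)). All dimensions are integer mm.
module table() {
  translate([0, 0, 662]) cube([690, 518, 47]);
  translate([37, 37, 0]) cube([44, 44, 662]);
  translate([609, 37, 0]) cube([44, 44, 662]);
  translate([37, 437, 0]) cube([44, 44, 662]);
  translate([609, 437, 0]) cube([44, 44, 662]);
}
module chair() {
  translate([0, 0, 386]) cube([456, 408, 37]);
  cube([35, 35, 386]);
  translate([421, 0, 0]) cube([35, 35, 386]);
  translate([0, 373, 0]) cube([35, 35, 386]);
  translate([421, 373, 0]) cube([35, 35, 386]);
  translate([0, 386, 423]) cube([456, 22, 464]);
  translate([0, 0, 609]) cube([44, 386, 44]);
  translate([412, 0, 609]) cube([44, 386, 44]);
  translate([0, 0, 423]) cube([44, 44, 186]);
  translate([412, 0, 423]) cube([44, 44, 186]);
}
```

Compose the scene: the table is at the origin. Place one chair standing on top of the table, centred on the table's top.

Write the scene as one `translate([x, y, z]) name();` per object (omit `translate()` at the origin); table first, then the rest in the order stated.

table();
translate([117, 55, 709]) chair();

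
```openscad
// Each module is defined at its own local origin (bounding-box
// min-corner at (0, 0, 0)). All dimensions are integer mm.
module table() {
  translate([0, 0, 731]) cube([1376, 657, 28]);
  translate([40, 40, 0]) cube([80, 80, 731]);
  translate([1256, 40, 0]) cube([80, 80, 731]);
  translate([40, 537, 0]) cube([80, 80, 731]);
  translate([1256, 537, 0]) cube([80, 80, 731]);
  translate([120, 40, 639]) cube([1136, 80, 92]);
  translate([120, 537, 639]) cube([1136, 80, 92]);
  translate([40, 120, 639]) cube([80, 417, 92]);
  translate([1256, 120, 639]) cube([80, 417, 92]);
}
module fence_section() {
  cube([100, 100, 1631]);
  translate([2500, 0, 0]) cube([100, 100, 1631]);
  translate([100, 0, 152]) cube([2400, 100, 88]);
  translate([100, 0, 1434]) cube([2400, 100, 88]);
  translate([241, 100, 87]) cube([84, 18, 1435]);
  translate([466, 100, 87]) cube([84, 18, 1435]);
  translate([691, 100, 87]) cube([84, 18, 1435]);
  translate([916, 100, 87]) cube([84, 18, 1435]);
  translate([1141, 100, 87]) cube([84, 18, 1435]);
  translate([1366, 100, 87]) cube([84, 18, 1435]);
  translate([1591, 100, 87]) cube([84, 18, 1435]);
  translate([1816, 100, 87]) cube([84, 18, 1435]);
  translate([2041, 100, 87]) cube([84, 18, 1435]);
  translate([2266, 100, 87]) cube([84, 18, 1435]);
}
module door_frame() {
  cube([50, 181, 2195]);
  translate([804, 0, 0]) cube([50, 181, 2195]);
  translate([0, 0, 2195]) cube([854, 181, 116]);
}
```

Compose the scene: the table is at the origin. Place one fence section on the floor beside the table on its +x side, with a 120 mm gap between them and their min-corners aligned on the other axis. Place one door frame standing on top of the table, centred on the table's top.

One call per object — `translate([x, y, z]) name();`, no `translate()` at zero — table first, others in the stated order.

table();
translate([1496, 0, 0]) fence_section();
translate([261, 238, 759]) door_frame();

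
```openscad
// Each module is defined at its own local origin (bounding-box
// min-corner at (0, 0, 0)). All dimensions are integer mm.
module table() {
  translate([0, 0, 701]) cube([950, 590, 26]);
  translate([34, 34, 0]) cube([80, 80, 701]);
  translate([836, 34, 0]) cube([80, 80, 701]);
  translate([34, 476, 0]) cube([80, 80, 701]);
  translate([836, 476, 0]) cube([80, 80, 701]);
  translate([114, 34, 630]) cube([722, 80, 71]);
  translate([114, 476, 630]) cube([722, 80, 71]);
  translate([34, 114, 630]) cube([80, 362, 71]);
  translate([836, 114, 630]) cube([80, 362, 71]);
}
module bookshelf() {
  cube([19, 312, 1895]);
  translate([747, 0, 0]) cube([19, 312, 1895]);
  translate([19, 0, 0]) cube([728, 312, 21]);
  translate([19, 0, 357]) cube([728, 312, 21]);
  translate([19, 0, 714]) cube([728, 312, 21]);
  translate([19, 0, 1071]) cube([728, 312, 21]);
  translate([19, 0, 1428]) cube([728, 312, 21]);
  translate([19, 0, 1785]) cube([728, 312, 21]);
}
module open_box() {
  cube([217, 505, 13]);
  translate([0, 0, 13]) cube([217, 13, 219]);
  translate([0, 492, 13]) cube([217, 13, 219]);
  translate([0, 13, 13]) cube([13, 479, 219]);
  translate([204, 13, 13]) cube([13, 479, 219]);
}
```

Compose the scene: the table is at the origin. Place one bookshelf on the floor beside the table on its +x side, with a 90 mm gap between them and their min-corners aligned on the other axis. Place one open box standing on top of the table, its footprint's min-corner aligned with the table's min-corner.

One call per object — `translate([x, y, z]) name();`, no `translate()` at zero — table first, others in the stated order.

table();
translate([1040, 0, 0]) bookshelf();
translate([0, 0, 727]) open_box();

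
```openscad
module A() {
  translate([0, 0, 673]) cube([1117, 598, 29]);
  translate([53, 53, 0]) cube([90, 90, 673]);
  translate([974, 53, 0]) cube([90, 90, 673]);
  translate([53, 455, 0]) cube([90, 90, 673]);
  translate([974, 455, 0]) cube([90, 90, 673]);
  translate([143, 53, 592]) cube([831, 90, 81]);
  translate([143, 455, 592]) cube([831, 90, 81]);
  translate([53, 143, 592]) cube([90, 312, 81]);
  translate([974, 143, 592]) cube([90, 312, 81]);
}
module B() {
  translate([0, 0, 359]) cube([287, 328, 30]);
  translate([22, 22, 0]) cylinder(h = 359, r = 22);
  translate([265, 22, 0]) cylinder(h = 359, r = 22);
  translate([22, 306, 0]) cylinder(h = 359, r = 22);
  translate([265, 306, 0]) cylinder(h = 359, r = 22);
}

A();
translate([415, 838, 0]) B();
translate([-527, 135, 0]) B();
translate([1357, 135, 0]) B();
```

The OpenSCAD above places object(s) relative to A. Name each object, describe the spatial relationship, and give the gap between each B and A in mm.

A is a table. B is a stool. Three stools sit around the table at the +y, −x, +x sides. The gap between each stool and the table is 240 mm.

Each stool's nearest face is 240 mm from the table's bounding box.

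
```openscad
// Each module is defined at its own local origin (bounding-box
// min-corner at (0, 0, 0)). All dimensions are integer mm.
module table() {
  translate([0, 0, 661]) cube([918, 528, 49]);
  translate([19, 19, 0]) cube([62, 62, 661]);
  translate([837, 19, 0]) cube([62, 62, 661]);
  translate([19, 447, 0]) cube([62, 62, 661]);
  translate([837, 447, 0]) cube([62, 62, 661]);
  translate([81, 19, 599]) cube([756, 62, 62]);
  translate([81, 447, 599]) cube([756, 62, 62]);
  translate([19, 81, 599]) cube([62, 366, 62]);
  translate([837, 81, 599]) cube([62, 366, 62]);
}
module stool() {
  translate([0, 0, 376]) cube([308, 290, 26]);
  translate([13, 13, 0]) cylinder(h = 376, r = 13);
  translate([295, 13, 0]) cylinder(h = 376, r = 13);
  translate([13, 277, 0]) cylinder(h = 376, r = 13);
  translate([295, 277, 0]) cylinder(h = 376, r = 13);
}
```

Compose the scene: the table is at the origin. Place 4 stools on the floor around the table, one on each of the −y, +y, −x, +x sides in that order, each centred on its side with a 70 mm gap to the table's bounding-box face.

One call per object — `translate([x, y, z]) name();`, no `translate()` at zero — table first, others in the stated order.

table();
translate([305, -360, 0]) stool();
translate([305, 598, 0]) stool();
translate([-378, 119, 0]) stool();
translate([988, 119, 0]) stool();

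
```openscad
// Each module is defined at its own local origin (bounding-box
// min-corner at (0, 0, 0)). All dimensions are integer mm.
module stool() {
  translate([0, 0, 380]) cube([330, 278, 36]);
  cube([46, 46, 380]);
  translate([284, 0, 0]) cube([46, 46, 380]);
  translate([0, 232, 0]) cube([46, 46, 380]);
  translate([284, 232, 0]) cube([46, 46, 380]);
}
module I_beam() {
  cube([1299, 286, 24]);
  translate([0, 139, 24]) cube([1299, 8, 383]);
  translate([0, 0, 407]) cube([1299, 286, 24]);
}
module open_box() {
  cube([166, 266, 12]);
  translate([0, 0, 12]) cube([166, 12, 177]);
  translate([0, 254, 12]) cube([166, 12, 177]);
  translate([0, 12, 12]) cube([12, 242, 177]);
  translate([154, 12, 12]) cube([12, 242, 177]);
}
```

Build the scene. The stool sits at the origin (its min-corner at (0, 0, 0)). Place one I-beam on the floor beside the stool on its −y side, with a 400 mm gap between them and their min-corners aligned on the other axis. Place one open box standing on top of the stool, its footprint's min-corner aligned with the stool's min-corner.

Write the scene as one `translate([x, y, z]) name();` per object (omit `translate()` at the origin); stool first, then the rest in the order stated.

stool();
translate([0, -686, 0]) I_beam();
translate([0, 0, 416]) open_box();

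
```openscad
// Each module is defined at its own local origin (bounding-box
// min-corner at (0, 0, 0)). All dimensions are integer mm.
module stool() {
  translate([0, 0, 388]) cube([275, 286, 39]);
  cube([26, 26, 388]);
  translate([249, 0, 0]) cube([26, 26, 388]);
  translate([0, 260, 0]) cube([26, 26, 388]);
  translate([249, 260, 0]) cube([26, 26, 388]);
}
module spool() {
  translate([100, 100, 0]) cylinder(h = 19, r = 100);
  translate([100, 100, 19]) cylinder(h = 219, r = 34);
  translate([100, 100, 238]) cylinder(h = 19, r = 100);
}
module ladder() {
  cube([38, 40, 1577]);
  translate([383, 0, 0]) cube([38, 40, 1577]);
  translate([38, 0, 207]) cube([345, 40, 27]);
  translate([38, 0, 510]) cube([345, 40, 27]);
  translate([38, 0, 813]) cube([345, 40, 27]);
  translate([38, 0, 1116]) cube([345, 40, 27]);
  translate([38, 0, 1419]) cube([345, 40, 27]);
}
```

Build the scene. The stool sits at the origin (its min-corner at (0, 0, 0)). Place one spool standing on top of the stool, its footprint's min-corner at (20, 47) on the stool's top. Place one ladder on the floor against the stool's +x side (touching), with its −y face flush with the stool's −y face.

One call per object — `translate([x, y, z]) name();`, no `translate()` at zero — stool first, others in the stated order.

stool();
translate([20, 47, 427]) spool();
translate([275, 0, 0]) ladder();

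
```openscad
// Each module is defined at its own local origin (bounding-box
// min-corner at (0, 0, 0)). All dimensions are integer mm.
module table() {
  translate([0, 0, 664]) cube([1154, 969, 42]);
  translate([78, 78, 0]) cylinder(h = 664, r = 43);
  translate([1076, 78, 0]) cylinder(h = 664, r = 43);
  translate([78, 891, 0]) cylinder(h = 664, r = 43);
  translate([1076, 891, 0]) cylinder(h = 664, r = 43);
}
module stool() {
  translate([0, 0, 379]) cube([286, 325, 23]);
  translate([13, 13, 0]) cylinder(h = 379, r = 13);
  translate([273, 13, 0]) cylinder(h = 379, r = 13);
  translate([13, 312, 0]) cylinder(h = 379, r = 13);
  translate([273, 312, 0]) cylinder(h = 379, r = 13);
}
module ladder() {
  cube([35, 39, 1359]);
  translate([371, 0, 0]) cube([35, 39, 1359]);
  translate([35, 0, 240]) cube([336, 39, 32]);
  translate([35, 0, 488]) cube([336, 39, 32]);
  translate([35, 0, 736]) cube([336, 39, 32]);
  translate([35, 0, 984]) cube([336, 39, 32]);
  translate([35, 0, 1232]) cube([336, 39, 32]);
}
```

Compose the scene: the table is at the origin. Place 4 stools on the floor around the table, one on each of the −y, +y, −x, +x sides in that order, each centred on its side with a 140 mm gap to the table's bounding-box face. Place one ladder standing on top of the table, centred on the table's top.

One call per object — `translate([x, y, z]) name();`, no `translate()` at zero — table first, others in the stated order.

table();
translate([434, -465, 0]) stool();
translate([434, 1109, 0]) stool();
translate([-426, 322, 0]) stool();
translate([1294, 322, 0]) stool();
translate([374, 465, 706]) ladder();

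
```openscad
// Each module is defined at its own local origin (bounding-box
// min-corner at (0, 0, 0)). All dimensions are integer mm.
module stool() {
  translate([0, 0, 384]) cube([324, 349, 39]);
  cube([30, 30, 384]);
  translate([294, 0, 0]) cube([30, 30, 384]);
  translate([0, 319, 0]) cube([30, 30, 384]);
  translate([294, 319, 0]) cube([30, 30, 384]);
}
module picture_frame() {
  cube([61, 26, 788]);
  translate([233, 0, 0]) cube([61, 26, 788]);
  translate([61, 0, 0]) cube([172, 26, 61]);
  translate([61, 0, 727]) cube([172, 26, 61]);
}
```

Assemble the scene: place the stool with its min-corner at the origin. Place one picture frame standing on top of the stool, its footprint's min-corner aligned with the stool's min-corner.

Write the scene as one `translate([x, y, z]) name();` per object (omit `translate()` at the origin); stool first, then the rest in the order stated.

stool();
translate([0, 0, 423]) picture_frame();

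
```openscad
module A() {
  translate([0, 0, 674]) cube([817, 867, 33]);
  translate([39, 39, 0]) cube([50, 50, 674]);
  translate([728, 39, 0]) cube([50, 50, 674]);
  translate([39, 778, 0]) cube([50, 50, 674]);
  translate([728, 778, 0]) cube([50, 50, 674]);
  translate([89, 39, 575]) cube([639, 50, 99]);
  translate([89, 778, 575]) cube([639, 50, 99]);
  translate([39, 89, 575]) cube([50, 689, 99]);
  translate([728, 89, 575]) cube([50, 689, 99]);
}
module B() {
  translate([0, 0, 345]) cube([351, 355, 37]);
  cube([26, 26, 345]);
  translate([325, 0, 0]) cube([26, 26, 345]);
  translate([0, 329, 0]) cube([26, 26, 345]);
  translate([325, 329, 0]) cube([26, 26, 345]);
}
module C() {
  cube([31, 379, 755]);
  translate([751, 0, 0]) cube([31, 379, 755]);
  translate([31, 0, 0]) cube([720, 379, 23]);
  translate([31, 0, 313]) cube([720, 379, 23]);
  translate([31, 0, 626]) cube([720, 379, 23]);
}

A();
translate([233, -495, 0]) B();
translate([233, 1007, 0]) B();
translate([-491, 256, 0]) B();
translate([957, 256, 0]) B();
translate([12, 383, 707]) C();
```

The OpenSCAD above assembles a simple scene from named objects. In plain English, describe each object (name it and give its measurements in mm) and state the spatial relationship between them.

A is a table: top 817 mm (x) × 867 mm (y), 33 mm thick, upper face at z = 707 mm, on four 50×50 mm square legs, each inset 39 mm from the nearest pair of top edges, running from z = 0 to the bottom of the top. Four apron rails, 50 mm thick and 99 mm tall, run between adjacent legs with their top edges flush with the underside of the top and their outer faces flush with the legs' outer faces.

B is a simple wooden stool: a rectangular seat 351 mm (x) by 355 mm (y), 37 mm thick, top face at z = 382 mm, on four square legs, each 26×26 mm in cross-section. The legs rest on z = 0, each flush with a corner of the seat.

C is a bookshelf 782 mm wide overall, 379 mm deep and 755 mm tall. The two sides are 31 mm thick vertical panels. 3 horizontal shelves of 23 mm thickness span between the inner faces of the sides; the lowest shelf sits on the floor and shelves are stacked with a clear vertical gap of 290 mm between each pair.

Four stools sit around the table at the −y, +y, −x, +x sides. The bookshelf is on top of the table.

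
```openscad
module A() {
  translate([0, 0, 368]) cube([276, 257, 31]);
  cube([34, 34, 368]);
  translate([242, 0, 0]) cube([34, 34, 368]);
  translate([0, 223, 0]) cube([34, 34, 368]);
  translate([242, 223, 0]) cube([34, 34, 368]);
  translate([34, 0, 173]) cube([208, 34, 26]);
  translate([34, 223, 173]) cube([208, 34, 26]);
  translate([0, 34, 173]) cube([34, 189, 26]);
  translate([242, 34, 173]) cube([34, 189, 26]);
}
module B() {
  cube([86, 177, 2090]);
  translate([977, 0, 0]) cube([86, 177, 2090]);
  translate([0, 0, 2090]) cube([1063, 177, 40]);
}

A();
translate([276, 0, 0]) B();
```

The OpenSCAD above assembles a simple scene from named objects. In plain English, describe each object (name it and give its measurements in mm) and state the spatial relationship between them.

A is a four-legged stool. The seat is a 276×257×31 mm slab whose top surface is at z = 399 mm; four square legs, each 34×34 mm in cross-section, run from the floor (z = 0) to the underside of the seat, each flush with a corner of the seat. Four stretchers, 34 mm wide and 26 mm tall, connect adjacent legs with their undersides at z = 173 mm, each running between the inner faces of the legs it joins and aligned with the legs' outer faces on the other axis.

B is a rectangular door frame: two vertical jambs of 86×177 mm section, 2090 mm tall, with a clear opening 891 mm wide between their inner faces. A header 40 mm tall and 177 mm deep lies on top of the jambs and spans the full outside width.

The door frame is against the stool's +x side, with their −y faces flush.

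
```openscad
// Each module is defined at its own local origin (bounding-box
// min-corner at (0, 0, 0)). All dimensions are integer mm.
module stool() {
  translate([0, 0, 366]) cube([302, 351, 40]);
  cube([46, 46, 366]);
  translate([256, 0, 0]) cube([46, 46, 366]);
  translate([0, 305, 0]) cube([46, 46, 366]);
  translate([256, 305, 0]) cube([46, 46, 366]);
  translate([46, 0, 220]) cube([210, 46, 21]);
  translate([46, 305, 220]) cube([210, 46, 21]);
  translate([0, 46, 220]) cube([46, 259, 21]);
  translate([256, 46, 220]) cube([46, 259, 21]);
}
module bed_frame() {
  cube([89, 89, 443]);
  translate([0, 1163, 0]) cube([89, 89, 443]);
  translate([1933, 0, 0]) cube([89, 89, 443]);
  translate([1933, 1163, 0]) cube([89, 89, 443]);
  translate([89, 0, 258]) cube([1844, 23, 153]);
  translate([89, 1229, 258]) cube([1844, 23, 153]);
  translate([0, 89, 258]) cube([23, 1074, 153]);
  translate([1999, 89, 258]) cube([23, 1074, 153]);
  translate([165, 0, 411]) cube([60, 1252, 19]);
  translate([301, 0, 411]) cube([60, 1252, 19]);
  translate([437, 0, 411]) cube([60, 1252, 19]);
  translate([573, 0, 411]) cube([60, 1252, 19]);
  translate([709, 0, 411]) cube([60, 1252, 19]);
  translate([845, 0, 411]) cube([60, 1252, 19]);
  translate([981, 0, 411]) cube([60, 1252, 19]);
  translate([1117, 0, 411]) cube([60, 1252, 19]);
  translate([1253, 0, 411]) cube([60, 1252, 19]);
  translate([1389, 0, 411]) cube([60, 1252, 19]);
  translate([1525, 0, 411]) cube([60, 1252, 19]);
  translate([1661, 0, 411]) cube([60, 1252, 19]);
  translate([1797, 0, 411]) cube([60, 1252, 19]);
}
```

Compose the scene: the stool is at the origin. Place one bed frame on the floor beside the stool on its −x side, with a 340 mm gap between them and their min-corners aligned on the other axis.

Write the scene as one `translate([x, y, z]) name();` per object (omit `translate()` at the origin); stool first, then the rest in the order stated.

stool();
translate([-2362, 0, 0]) bed_frame();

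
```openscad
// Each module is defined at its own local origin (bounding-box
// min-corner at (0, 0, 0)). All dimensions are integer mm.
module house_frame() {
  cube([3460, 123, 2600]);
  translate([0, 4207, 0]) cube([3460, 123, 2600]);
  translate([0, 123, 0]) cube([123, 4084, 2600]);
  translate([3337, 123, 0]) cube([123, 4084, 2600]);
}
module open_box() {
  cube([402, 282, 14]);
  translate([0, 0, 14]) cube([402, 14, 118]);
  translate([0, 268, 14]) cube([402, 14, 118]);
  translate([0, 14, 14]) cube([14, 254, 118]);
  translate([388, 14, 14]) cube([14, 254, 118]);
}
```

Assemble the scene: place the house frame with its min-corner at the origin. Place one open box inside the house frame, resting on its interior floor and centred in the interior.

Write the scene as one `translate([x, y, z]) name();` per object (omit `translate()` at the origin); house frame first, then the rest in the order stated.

house_frame();
translate([1529, 2024, 0]) open_box();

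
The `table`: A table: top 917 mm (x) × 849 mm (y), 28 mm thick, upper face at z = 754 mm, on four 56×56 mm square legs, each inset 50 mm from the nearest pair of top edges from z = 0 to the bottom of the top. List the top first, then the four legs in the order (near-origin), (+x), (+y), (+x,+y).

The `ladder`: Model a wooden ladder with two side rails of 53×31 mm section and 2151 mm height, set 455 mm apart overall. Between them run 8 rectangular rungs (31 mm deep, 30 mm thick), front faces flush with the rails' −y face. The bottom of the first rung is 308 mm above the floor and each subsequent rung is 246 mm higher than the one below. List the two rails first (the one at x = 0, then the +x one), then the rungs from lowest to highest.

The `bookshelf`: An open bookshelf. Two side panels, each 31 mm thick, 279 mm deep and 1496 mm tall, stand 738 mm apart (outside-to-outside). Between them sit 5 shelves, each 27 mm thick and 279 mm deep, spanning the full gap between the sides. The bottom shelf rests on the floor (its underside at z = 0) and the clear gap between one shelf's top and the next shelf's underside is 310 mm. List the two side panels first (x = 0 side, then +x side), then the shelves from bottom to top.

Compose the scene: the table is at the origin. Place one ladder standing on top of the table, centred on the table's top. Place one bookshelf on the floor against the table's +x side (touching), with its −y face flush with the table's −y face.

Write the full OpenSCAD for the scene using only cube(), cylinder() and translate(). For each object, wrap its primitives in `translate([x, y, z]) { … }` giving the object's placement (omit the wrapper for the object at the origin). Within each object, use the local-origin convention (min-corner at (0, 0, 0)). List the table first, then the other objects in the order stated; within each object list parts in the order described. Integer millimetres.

translate([0, 0, 726]) cube([917, 849, 28]);
translate([50, 50, 0]) cube([56, 56, 726]);
translate([811, 50, 0]) cube([56, 56, 726]);
translate([50, 743, 0]) cube([56, 56, 726]);
translate([811, 743, 0]) cube([56, 56, 726]);
translate([231, 409, 754]) {
  cube([53, 31, 2151]);
  translate([402, 0, 0]) cube([53, 31, 2151]);
  translate([53, 0, 308]) cube([349, 31, 30]);
  translate([53, 0, 554]) cube([349, 31, 30]);
  translate([53, 0, 800]) cube([349, 31, 30]);
  translate([53, 0, 1046]) cube([349, 31, 30]);
  translate([53, 0, 1292]) cube([349, 31, 30]);
  translate([53, 0, 1538]) cube([349, 31, 30]);
  translate([53, 0, 1784]) cube([349, 31, 30]);
  translate([53, 0, 2030]) cube([349, 31, 30]);
}
translate([917, 0, 0]) {
  cube([31, 279, 1496]);
  translate([707, 0, 0]) cube([31, 279, 1496]);
  translate([31, 0, 0]) cube([676, 279, 27]);
  translate([31, 0, 337]) cube([676, 279, 27]);
  translate([31, 0, 674]) cube([676, 279, 27]);
  translate([31, 0, 1011]) cube([676, 279, 27]);
  translate([31, 0, 1348]) cube([676, 279, 27]);
}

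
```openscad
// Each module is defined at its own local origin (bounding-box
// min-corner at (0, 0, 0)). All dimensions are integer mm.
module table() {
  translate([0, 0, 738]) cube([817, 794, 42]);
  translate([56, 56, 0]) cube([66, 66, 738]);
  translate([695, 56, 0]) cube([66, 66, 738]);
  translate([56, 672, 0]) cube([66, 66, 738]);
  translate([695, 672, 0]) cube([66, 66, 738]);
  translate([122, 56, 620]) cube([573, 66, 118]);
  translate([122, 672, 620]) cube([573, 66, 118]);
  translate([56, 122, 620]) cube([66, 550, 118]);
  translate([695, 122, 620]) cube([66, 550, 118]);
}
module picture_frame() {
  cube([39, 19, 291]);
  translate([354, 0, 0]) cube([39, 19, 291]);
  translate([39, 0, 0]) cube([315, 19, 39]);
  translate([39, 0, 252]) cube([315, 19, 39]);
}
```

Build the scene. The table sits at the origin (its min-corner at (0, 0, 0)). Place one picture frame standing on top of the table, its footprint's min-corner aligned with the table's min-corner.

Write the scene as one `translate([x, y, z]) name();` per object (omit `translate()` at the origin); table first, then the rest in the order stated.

table();
translate([0, 0, 780]) picture_frame();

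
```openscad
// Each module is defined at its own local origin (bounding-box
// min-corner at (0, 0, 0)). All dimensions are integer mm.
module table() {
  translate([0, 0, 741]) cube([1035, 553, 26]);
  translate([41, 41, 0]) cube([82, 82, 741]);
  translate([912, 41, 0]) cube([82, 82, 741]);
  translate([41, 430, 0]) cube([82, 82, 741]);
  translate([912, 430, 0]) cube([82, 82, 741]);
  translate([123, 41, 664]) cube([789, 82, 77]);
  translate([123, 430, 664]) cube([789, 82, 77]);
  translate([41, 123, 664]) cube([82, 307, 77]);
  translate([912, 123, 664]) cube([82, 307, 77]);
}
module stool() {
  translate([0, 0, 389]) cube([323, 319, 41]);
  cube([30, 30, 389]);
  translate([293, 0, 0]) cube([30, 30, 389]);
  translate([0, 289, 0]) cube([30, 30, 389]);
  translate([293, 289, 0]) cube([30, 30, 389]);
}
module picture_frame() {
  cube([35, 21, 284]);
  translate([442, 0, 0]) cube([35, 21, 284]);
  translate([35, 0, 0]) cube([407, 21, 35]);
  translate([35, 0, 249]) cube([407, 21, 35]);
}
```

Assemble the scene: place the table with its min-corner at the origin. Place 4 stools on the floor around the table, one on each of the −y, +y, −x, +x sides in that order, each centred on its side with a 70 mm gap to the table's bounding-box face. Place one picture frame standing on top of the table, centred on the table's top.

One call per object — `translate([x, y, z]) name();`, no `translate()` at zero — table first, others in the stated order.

table();
translate([356, -389, 0]) stool();
translate([356, 623, 0]) stool();
translate([-393, 117, 0]) stool();
translate([1105, 117, 0]) stool();
translate([279, 266, 767]) picture_frame();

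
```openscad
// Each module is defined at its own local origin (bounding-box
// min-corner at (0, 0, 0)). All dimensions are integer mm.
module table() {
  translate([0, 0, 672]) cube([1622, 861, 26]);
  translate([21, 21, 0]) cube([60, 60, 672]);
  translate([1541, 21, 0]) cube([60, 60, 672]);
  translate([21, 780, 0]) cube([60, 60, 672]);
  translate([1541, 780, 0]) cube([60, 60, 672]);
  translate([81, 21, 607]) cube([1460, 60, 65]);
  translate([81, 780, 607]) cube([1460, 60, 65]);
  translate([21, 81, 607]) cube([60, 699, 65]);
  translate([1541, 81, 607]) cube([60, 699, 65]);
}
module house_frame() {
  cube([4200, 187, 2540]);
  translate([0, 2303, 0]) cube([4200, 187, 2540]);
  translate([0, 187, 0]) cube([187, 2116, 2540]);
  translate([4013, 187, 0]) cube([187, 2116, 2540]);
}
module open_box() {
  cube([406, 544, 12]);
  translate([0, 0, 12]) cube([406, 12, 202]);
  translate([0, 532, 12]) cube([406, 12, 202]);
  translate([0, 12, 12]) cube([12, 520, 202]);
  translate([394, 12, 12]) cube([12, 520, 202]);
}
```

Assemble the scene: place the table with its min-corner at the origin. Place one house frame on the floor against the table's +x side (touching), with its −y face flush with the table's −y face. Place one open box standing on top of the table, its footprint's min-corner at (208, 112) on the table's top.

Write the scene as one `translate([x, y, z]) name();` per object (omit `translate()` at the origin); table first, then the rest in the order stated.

table();
translate([1622, 0, 0]) house_frame();
translate([208, 112, 698]) open_box();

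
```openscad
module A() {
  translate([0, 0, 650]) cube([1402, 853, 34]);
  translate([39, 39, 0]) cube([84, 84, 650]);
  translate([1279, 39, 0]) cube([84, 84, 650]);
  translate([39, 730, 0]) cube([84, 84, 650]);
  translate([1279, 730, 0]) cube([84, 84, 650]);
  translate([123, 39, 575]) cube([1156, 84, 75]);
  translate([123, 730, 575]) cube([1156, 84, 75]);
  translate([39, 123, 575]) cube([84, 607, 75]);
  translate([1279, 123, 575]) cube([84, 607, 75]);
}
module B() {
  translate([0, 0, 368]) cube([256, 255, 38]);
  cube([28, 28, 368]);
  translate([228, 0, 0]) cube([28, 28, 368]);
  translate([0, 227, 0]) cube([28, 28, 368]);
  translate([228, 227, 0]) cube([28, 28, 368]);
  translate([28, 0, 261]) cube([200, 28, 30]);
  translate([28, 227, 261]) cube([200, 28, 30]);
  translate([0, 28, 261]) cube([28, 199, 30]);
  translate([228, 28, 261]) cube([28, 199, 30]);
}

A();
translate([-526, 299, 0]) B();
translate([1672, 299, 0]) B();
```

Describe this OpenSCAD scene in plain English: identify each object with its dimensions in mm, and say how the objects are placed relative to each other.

A is a table: top 1402 mm (x) × 853 mm (y), 34 mm thick, upper face at z = 684 mm, on four 84×84 mm square legs, each inset 39 mm from the nearest pair of top edges, running from z = 0 to the bottom of the top. Four apron rails, 84 mm thick and 75 mm tall, run between adjacent legs with their top edges flush with the underside of the top and their outer faces flush with the legs' outer faces.

B is a simple wooden stool: a rectangular seat 256 mm (x) by 255 mm (y), 38 mm thick, top face at z = 406 mm, on four square legs, each 28×28 mm in cross-section. The legs rest on z = 0, each flush with a corner of the seat. Four stretchers, 28 mm wide and 30 mm tall, connect adjacent legs with their undersides at z = 261 mm, each running between the inner faces of the legs it joins and aligned with the legs' outer faces on the other axis.

Two stools sit around the table at the −x, +x sides.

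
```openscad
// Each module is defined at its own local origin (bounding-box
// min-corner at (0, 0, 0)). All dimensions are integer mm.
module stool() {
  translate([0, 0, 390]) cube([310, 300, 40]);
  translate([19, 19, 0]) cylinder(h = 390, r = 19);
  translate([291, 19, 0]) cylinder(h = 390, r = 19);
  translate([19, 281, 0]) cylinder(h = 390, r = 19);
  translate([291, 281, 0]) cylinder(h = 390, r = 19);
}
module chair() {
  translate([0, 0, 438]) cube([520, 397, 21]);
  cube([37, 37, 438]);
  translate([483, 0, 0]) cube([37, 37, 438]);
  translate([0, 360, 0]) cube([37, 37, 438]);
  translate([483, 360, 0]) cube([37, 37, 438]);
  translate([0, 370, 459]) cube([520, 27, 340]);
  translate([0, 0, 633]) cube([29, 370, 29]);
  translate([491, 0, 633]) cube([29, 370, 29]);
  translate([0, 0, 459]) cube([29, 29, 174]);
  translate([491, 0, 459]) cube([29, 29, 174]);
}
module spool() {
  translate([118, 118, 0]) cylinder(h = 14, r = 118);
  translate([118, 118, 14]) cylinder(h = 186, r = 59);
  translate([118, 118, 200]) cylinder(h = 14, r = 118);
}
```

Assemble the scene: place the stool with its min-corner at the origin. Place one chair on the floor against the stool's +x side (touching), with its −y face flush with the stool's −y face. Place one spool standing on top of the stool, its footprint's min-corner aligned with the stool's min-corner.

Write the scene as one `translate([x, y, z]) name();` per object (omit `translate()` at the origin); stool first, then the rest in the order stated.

stool();
translate([310, 0, 0]) chair();
translate([0, 0, 430]) spool();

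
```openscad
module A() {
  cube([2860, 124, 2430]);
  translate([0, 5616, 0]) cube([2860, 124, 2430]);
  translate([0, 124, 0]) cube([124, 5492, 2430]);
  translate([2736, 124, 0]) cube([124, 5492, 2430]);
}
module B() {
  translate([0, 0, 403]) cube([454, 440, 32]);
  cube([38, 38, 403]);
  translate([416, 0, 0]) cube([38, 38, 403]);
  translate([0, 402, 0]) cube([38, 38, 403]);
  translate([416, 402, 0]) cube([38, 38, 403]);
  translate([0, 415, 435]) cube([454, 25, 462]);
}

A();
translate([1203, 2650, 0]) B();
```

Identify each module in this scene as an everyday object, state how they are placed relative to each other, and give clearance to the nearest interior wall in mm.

Clearances: x = 1079, y = 2526; minimum 1079 mm.

A is a house frame. B is a chair. The chair sits inside the house frame, centred. The clearance to the nearest interior wall is 1079 mm.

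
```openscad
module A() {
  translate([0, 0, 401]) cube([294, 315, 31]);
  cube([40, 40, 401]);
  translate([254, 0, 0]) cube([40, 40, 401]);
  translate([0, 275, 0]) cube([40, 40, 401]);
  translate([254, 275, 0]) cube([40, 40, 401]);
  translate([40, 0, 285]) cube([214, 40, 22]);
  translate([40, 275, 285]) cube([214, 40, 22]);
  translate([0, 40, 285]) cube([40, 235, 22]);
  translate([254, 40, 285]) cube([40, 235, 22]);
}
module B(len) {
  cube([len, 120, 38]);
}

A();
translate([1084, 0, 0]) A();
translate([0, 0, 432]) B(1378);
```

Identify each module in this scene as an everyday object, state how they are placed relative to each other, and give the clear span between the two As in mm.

A is a stool. B is a beam. A beam spans the tops of two stools. The clear span between the two stools is 790 mm.

Second stool starts at x = 1084; first ends at x = 294; clear span = 1084 − 294 = 790 mm.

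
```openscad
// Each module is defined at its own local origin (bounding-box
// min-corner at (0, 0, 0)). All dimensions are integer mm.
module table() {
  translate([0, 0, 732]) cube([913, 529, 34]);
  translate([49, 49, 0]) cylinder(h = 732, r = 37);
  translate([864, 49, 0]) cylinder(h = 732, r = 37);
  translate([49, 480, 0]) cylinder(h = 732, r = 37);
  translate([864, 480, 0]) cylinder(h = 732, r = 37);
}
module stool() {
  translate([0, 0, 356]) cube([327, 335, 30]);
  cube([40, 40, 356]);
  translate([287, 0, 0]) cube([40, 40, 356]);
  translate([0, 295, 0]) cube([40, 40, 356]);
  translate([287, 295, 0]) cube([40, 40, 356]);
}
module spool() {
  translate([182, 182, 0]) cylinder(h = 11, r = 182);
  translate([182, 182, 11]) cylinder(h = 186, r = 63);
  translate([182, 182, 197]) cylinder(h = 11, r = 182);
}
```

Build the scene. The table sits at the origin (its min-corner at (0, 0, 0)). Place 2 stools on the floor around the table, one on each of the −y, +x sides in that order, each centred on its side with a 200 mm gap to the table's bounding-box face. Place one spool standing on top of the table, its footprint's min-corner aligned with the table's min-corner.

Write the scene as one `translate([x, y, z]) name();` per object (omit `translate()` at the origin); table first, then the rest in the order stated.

table();
translate([293, -535, 0]) stool();
translate([1113, 97, 0]) stool();
translate([0, 0, 766]) spool();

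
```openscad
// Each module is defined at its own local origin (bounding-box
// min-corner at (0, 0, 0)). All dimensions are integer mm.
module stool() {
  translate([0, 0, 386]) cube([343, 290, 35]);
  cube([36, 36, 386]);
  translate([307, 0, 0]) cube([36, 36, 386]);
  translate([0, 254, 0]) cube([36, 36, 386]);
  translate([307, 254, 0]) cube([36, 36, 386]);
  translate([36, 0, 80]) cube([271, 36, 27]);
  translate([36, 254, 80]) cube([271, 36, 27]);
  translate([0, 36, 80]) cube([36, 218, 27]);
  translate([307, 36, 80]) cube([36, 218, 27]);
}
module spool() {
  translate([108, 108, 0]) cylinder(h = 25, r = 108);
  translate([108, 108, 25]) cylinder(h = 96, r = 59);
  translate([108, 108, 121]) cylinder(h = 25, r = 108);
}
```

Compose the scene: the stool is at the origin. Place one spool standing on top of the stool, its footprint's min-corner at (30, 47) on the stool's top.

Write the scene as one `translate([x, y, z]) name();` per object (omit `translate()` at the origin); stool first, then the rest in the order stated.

stool();
translate([30, 47, 421]) spool();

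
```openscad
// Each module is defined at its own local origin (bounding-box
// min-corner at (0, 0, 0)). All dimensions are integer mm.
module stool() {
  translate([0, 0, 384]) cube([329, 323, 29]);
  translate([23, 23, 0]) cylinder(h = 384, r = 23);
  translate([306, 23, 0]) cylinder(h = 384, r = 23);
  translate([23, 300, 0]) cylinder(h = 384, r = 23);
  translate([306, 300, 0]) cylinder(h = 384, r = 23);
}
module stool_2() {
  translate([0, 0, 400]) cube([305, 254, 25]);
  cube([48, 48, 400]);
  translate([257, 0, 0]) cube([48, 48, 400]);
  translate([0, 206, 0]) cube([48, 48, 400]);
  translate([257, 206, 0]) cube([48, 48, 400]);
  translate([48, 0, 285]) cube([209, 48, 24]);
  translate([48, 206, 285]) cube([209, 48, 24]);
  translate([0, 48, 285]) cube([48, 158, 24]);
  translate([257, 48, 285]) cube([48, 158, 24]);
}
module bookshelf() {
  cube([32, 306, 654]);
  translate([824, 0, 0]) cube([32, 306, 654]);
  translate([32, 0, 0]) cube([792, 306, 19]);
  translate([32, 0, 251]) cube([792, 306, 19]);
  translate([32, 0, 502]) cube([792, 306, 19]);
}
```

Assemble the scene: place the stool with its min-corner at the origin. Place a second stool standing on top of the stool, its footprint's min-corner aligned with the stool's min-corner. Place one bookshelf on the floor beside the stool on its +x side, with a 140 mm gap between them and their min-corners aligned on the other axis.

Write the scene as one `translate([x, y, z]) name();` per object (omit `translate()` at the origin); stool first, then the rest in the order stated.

stool();
translate([0, 0, 413]) stool_2();
translate([469, 0, 0]) bookshelf();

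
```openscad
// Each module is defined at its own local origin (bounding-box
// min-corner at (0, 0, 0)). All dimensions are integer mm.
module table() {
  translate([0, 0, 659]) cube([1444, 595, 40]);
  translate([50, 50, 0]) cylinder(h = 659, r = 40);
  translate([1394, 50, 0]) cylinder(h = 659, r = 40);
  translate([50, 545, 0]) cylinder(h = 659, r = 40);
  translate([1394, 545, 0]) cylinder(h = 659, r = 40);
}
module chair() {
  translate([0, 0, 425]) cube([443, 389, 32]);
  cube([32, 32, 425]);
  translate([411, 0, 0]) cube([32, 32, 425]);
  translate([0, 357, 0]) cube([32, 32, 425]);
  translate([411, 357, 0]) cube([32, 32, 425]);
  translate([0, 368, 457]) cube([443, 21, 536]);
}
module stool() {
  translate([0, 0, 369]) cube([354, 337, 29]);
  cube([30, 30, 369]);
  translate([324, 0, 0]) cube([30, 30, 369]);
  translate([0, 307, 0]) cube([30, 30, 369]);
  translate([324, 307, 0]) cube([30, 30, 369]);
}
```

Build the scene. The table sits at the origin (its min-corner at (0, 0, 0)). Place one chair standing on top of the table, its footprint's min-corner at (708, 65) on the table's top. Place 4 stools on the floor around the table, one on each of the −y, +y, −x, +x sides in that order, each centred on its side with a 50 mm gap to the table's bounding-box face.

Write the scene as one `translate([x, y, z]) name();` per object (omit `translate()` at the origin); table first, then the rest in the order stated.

table();
translate([708, 65, 699]) chair();
translate([545, -387, 0]) stool();
translate([545, 645, 0]) stool();
translate([-404, 129, 0]) stool();
translate([1494, 129, 0]) stool();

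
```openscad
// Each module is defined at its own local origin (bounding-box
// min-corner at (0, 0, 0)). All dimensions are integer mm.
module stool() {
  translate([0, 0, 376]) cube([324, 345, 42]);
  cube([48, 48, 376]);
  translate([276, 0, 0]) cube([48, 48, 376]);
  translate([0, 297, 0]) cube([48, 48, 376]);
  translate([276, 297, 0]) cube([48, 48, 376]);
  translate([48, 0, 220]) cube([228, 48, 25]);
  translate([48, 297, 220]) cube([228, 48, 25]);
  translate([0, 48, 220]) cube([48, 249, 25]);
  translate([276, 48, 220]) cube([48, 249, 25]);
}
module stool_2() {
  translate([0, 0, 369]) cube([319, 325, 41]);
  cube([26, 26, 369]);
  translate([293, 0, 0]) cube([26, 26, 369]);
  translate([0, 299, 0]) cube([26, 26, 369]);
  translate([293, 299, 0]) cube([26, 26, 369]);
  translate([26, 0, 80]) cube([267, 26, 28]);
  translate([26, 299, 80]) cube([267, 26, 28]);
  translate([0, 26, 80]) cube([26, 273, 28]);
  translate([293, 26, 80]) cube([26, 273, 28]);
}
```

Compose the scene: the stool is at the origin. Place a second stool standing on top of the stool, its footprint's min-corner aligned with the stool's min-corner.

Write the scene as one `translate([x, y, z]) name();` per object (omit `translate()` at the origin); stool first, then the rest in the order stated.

stool();
translate([0, 0, 418]) stool_2();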